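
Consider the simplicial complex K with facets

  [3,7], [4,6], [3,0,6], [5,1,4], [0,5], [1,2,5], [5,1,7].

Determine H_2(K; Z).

Order the vertices as 0 < 1 < 2 < 3 < 4 < 5 < 6 < 7. Listing each simplex with vertices in this order, K has dimension 2 with simplices:

  0-simplices (8): [0], [1], [2], [3], [4], [5], [6], [7]
  1-simplices (13): [0,3], [0,5], [0,6], [1,2], [1,4], [1,5], [1,7], [2,5], [3,6], [3,7], [4,5], [4,6], [5,7]
  2-simplices (4): [0,3,6], [1,2,5], [1,4,5], [1,5,7]

giving chain groups C_0 ≅ Z^8, C_1 ≅ Z^13, C_2 ≅ Z^4.

∂_1: C_1 → C_0 is given by ∂[p,q] = [q] − [p]. For instance
  ∂[4,6] = [6] − [4].
As a 8×13 matrix over Z this has rank 7, with invariant factors (1,1,1,1,1,1,1).

∂_2: C_2 → C_1 maps a triangle to the signed sum of its edges. For instance
  ∂[1,5,7] = [5,7] − [1,7] + [1,5],
  ∂[1,2,5] = [2,5] − [1,5] + [1,2].
The resulting 13×4 matrix has rank 4, and its Smith normal form has invariant factors (1,1,1,1).

Computing H_k = (kernel of ∂_k) / (image of ∂_{k+1}):

  H_2: rank ker ∂_2 − rank ∂_3 = (4 − 4) − 0 = 0, and there is no ∂_3, so H_2 ≅ 0.

H_2 ≅ 0.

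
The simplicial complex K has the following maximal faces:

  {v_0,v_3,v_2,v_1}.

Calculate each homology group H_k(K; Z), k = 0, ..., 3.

H_0 = Z,  H_1 = 0,  H_2 = 0,  H_3 = 0.

Take the total order v_0 < v_1 < v_2 < v_3 on the vertex set. Then K (dimension 3) consists of the simplices:

  0-simplices (4): [v_0], [v_1], [v_2], [v_3]
  1-simplices (6): [v_0,v_1], [v_0,v_2], [v_0,v_3], [v_1,v_2], [v_1,v_3], [v_2,v_3]
  2-simplices (4): [v_0,v_1,v_2], [v_0,v_1,v_3], [v_0,v_2,v_3], [v_1,v_2,v_3]
  3-simplices (1): [v_0,v_1,v_2,v_3]

so the chain groups are C_0 ≅ Z^4, C_1 ≅ Z^6, C_2 ≅ Z^4, C_3 ≅ Z^1.

∂_1: C_1 → C_0 sends each edge [p,q] (with p < q) to q − p.
This gives a 4×6 integer matrix of rank 3; reducing to Smith normal form yields diagonal entries (1,1,1).

Boundary ∂_2: C_2 → C_1 maps a triangle to the signed sum of its edges. For instance
  ∂[v_0,v_2,v_3] = [v_2,v_3] − [v_0,v_3] + [v_0,v_2],
  ∂[v_0,v_1,v_3] = [v_1,v_3] − [v_0,v_3] + [v_0,v_1].
As a 6×4 matrix over Z this has rank 3, with invariant factors (1,1,1).

The boundary map ∂_3: C_3 → C_2 sends each 3-simplex σ to the alternating sum Σ_i (−1)^i (σ with its i-th vertex removed). For instance
  ∂[v_0,v_1,v_2,v_3] = [v_1,v_2,v_3] − [v_0,v_2,v_3] + [v_0,v_1,v_3] − [v_0,v_1,v_2].
This gives a 4×1 integer matrix of rank 1; reducing to Smith normal form yields diagonal entries (1).

Reading off H_k = ker ∂_k / im ∂_{k+1}:

  H_0: rank C_0 − rank ∂_1 = 4 − 3 = 1, and the invariant factors of ∂_1 are all 1, so H_0 = Z.
  H_1: rank ker ∂_1 − rank ∂_2 = (6 − 3) − 3 = 0, and the invariant factors of ∂_2 are all 1, so H_1 = 0.
  H_2: rank ker ∂_2 − rank ∂_3 = (4 − 3) − 1 = 0, and the invariant factors of ∂_3 are all 1, so H_2 = 0.
  H_3: rank ker ∂_3 − rank ∂_4 = (1 − 1) − 0 = 0, and there is no ∂_4, so H_3 = 0.

(K is a triangulation of the 3-simplex.)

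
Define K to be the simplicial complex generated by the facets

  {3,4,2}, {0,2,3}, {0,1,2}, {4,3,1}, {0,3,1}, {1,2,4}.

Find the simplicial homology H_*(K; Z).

K has 5 vertices, 9 edges, 6 triangles.
rank ∂_0 = 0, rank ∂_1 = 4 ⇒ b_0 = 5 − 0 − 4 = 1; all invariant factors of ∂_1 are 1 so no torsion. So H_0 = Z.
rank ∂_1 = 4, rank ∂_2 = 5 ⇒ b_1 = 9 − 4 − 5 = 0; all invariant factors of ∂_2 are 1 so no torsion. So H_1 = 0.
rank ∂_2 = 5, rank ∂_3 = 0 ⇒ b_2 = 6 − 5 − 0 = 1. So H_2 = Z.

H_0 ≅ Z,  H_1 = 0,  H_2 ≅ Z.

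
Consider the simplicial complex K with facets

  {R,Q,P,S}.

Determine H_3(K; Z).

H_3 ≅ 0.

We work with the vertex ordering P < Q < R < S. The simplices of K, each written with vertices in increasing order, are:

  0-simplices (4): P, Q, R, S
  1-simplices (6): PQ, PR, PS, QR, QS, RS
  2-simplices (4): PQR, PQS, PRS, QRS
  3-simplices (1): PQRS

so the chain groups are C_0 ≅ Z^4, C_1 ≅ Z^6, C_2 ≅ Z^4, C_3 ≅ Z^1.

The boundary map ∂_1: C_1 → C_0 maps an edge to its endpoints' difference, ∂[p,q] = q − p.
The 4×6 boundary matrix has rank 3 and Smith normal form diag(1,1,1).

The boundary map ∂_2: C_2 → C_1 sends each 2-simplex [p,q,r] to [q,r] − [p,r] + [p,q]. For instance
  ∂PQR = QR − PR + PQ,
  ∂PQS = QS − PS + PQ.
As a 6×4 matrix over Z this has rank 3, with invariant factors (1,1,1).

The boundary map ∂_3: C_3 → C_2 sends each 3-simplex σ to the alternating sum Σ_i (−1)^i (σ with its i-th vertex removed). For instance
  ∂PQRS = QRS − PRS + PQS − PQR.
As a 4×1 matrix over Z this has rank 1, with invariant factors (1).

From H_k ≅ ker(∂_k) / im(∂_{k+1}) we obtain:

  H_3: rank ker ∂_3 − rank ∂_4 = (1 − 1) − 0 = 0, and there is no ∂_4, so H_3 ≅ 0.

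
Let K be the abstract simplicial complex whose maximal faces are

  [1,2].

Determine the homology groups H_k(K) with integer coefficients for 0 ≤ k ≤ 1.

K has 2 vertices, 1 edge.
rank ∂_0 = 0, rank ∂_1 = 1 ⇒ b_0 = 2 − 0 − 1 = 1; all invariant factors of ∂_1 are 1 so no torsion. So H_0 ≅ Z.
rank ∂_1 = 1, rank ∂_2 = 0 ⇒ b_1 = 1 − 1 − 0 = 0. So H_1 ≅ 0.

H_0 = Z,  H_1 = 0.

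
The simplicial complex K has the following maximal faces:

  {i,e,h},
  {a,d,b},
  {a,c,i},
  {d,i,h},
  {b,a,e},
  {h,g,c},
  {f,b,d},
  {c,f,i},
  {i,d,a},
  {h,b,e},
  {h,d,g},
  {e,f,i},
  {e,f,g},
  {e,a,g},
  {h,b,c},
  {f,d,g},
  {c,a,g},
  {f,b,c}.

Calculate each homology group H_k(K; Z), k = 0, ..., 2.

H_0 = Z,  H_1 = Z^2,  H_2 = Z.

We work with the vertex ordering a < b < c < d < e < f < g < h < i. The simplices of K, each written with vertices in increasing order, are:

  0-simplices (9): a, b, c, d, e, f, g, h, i
  1-simplices (27): ab, ac, ad, ae, ag, ai, bc, bd, be, bf, bh, cf, cg, ch, ci, df, dg, dh, di, ef, eg, eh, ei, fg, fi, gh, hi
  2-simplices (18): abd, abe, acg, aci, adi, aeg, bcf, bch, bdf, beh, cfi, cgh, dfg, dgh, dhi, efg, efi, ehi

Hence C_0 ≅ Z^9, C_1 ≅ Z^27, C_2 ≅ Z^18.

∂_1: C_1 → C_0 is given by ∂[p,q] = [q] − [p]. For instance
  ∂dg = g − d.
As a 9×27 matrix over Z this has rank 8, with invariant factors (1,1,1,1,1,1,1,1).

The boundary map ∂_2: C_2 → C_1 acts by ∂[p,q,r] = [q,r] − [p,r] + [p,q]. For instance
  ∂bdf = df − bf + bd,
  ∂acg = cg − ag + ac.
The 27×18 boundary matrix has rank 17 and Smith normal form diag(1,1,1,1,1,1,1,1,1,1,1,1,1,1,1,1,1).

From H_k ≅ ker(∂_k) / im(∂_{k+1}) we obtain:

  H_0: rank C_0 − rank ∂_1 = 9 − 8 = 1, and the invariant factors of ∂_1 are all 1, so H_0 = Z.
  H_1: rank ker ∂_1 − rank ∂_2 = (27 − 8) − 17 = 2, and the invariant factors of ∂_2 are all 1, so H_1 = Z^2.
  H_2: rank ker ∂_2 − rank ∂_3 = (18 − 17) − 0 = 1, and there is no ∂_3, so H_2 = Z.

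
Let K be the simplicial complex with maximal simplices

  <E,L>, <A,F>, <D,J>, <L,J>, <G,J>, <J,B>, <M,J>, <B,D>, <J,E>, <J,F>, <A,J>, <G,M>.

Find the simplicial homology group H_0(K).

Order the vertices as A < B < D < E < F < G < J < L < M. Listing each simplex with vertices in this order, K has dimension 1 with simplices:

  0-simplices (9): A, B, D, E, F, G, J, L, M
  1-simplices (12): AF, AJ, BD, BJ, DJ, EJ, EL, FJ, GJ, GM, JL, JM

giving chain groups C_0 ≅ Z^9, C_1 ≅ Z^12.

The boundary map ∂_1: C_1 → C_0 sends each edge [p,q] (with p < q) to q − p.
This gives a 9×12 integer matrix of rank 8; reducing to Smith normal form yields diagonal entries (1,1,1,1,1,1,1,1).

Computing H_k = (kernel of ∂_k) / (image of ∂_{k+1}):

  H_0: rank C_0 − rank ∂_1 = 9 − 8 = 1, and the invariant factors of ∂_1 are all 1, so H_0 = Z.

H_0 ≅ Z.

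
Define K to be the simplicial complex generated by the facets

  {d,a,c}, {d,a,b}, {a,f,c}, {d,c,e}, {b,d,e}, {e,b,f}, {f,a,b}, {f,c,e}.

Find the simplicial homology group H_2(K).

H_2 = Z.

Fix the vertex order a < b < c < d < e < f and write every simplex with vertices in increasing order. Then dim K = 2 and the simplices of K are:

  0-simplices (6): a, b, c, d, e, f
  1-simplices (12): ab, ac, ad, af, bd, be, bf, cd, ce, cf, de, ef
  2-simplices (8): abd, abf, acd, acf, bde, bef, cde, cef

Hence C_0 ≅ Z^6, C_1 ≅ Z^12, C_2 ≅ Z^8.

Boundary ∂_1: C_1 → C_0 sends each edge [p,q] (with p < q) to q − p. For instance
  ∂af = f − a.
This gives a 6×12 integer matrix of rank 5; reducing to Smith normal form yields diagonal entries (1,1,1,1,1).

∂_2: C_2 → C_1 maps a triangle to the signed sum of its edges. For instance
  ∂cde = de − ce + cd,
  ∂bef = ef − bf + be.
The 12×8 boundary matrix has rank 7 and Smith normal form diag(1,1,1,1,1,1,1).

Computing H_k = (kernel of ∂_k) / (image of ∂_{k+1}):

  H_2: rank ker ∂_2 − rank ∂_3 = (8 − 7) − 0 = 1, and there is no ∂_3, so H_2 ≅ Z.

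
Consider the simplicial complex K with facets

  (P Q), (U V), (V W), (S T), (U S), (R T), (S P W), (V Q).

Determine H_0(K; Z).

Take the total order P < Q < R < S < T < U < V < W on the vertex set. Then K (dimension 2) consists of the simplices:

  0-simplices (8): P, Q, R, S, T, U, V, W
  1-simplices (10): PQ, PS, PW, QV, RT, ST, SU, SW, UV, VW
  2-simplices (1): PSW

Hence C_0 ≅ Z^8, C_1 ≅ Z^10, C_2 ≅ Z^1.

∂_1: C_1 → C_0 maps an edge to its endpoints' difference, ∂[p,q] = q − p.
This gives a 8×10 integer matrix of rank 7; reducing to Smith normal form yields diagonal entries (1,1,1,1,1,1,1).

The boundary map ∂_2: C_2 → C_1 acts by ∂[p,q,r] = [q,r] − [p,r] + [p,q]. For instance
  ∂PSW = SW − PW + PS.
This gives a 10×1 integer matrix of rank 1; reducing to Smith normal form yields diagonal entries (1).

Now H_k = ker ∂_k / im ∂_{k+1}, so:

  H_0: rank C_0 − rank ∂_1 = 8 − 7 = 1, and the invariant factors of ∂_1 are all 1, so H_0 = Z.

H_0 = Z.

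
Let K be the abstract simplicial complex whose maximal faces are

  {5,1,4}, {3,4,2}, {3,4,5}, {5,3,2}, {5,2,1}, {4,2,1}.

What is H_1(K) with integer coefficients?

H_1 ≅ 0.

Take the total order 1 < 2 < 3 < 4 < 5 on the vertex set. Then K (dimension 2) consists of the simplices:

  0-simplices (5): [1], [2], [3], [4], [5]
  1-simplices (9): [1,2], [1,4], [1,5], [2,3], [2,4], [2,5], [3,4], [3,5], [4,5]
  2-simplices (6): [1,2,4], [1,2,5], [1,4,5], [2,3,4], [2,3,5], [3,4,5]

so the chain groups are C_0 ≅ Z^5, C_1 ≅ Z^9, C_2 ≅ Z^6.

The boundary map ∂_1: C_1 → C_0 maps an edge to its endpoints' difference, ∂[p,q] = q − p. For instance
  ∂[4,5] = [5] − [4].
As a 5×9 matrix over Z this has rank 4, with invariant factors (1,1,1,1).

Boundary ∂_2: C_2 → C_1 maps a triangle to the signed sum of its edges. For instance
  ∂[3,4,5] = [4,5] − [3,5] + [3,4],
  ∂[1,4,5] = [4,5] − [1,5] + [1,4].
The resulting 9×6 matrix has rank 5, and its Smith normal form has invariant factors (1,1,1,1,1).

From H_k ≅ ker(∂_k) / im(∂_{k+1}) we obtain:

  H_1: rank ker ∂_1 − rank ∂_2 = (9 − 4) − 5 = 0, and the invariant factors of ∂_2 are all 1, so H_1 ≅ 0.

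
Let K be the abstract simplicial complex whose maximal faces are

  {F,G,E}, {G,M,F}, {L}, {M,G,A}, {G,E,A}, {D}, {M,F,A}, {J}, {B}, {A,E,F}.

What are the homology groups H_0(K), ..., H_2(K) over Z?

Take the total order A < B < D < E < F < G < J < L < M on the vertex set. Then K (dimension 2) consists of the simplices:

  0-simplices (9): A, B, D, E, F, G, J, L, M
  1-simplices (9): AE, AF, AG, AM, EF, EG, FG, FM, GM
  2-simplices (6): AEF, AEG, AFM, AGM, EFG, FGM

giving chain groups C_0 ≅ Z^9, C_1 ≅ Z^9, C_2 ≅ Z^6.

The boundary map ∂_1: C_1 → C_0 is given by ∂[p,q] = [q] − [p]. For instance
  ∂AG = G − A.
The 9×9 boundary matrix has rank 4 and Smith normal form diag(1,1,1,1).

Boundary ∂_2: C_2 → C_1 sends each 2-simplex [p,q,r] to [q,r] − [p,r] + [p,q]. For instance
  ∂FGM = GM − FM + FG,
  ∂AGM = GM − AM + AG.
As a 9×6 matrix over Z this has rank 5, with invariant factors (1,1,1,1,1).

Computing H_k = (kernel of ∂_k) / (image of ∂_{k+1}):

  H_0: rank C_0 − rank ∂_1 = 9 − 4 = 5, and the invariant factors of ∂_1 are all 1, so H_0 ≅ Z^5.
  H_1: rank ker ∂_1 − rank ∂_2 = (9 − 4) − 5 = 0, and the invariant factors of ∂_2 are all 1, so H_1 ≅ 0.
  H_2: rank ker ∂_2 − rank ∂_3 = (6 − 5) − 0 = 1, and there is no ∂_3, so H_2 ≅ Z.

(K is a triangulation of the disjoint union of the 2-sphere S^2 and a set of 4 points.)

H_0 = Z^5,  H_1 = 0,  H_2 = Z.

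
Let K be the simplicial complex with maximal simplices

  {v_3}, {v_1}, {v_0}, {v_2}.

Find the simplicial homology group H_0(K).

Order the vertices as v_0 < v_1 < v_2 < v_3. Listing each simplex with vertices in this order, K has dimension 0 with simplices:

  0-simplices (4): [v_0], [v_1], [v_2], [v_3]

Hence C_0 ≅ Z^4.

From H_k ≅ ker(∂_k) / im(∂_{k+1}) we obtain:

  H_0: rank C_0 − rank ∂_1 = 4 − 0 = 4, and there is no ∂_1, so H_0 = Z^4.

H_0 ≅ Z^4.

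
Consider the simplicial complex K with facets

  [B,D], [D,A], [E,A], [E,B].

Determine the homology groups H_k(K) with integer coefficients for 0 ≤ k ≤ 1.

Fix the vertex order A < B < D < E and write every simplex with vertices in increasing order. Then dim K = 1 and the simplices of K are:

  0-simplices (4): A, B, D, E
  1-simplices (4): AD, AE, BD, BE

so the chain groups are C_0 ≅ Z^4, C_1 ≅ Z^4.

The boundary map ∂_1: C_1 → C_0 sends each edge [p,q] (with p < q) to q − p. For instance
  ∂AE = E − A.
The resulting 4×4 matrix has rank 3, and its Smith normal form has invariant factors (1,1,1).

Reading off H_k = ker ∂_k / im ∂_{k+1}:

  H_0: rank C_0 − rank ∂_1 = 4 − 3 = 1, and the invariant factors of ∂_1 are all 1, so H_0 = Z.
  H_1: rank ker ∂_1 − rank ∂_2 = (4 − 3) − 0 = 1, and there is no ∂_2, so H_1 = Z.

As a check, the Euler characteristic is 4 − 4 = 0, which agrees with 1 − 1 = 0.

H_0 ≅ Z,  H_1 ≅ Z.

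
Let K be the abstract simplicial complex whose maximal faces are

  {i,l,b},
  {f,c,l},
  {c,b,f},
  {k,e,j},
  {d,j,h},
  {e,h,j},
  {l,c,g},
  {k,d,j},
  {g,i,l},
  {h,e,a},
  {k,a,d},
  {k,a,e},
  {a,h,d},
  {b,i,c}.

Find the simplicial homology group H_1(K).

K has 12 vertices, 24 edges, 14 triangles.
rank ∂_1 = 10, rank ∂_2 = 13 ⇒ b_1 = 24 − 10 − 13 = 1; all invariant factors of ∂_2 are 1 so no torsion. So H_1 = Z.

H_1 = Z.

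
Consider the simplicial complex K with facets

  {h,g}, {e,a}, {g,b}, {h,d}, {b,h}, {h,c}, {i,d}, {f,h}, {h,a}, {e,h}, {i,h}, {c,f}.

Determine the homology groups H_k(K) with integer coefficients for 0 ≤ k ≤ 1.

H_0 = Z,  H_1 = Z^4.

Take the total order a < b < c < d < e < f < g < h < i on the vertex set. Then K (dimension 1) consists of the simplices:

  0-simplices (9): a, b, c, d, e, f, g, h, i
  1-simplices (12): ae, ah, bg, bh, cf, ch, dh, di, eh, fh, gh, hi

Hence C_0 ≅ Z^9, C_1 ≅ Z^12.

The boundary map ∂_1: C_1 → C_0 is given by ∂[p,q] = [q] − [p].
The resulting 9×12 matrix has rank 8, and its Smith normal form has invariant factors (1,1,1,1,1,1,1,1).

Computing H_k = (kernel of ∂_k) / (image of ∂_{k+1}):

  H_0: rank C_0 − rank ∂_1 = 9 − 8 = 1, and the invariant factors of ∂_1 are all 1, so H_0 = Z.
  H_1: rank ker ∂_1 − rank ∂_2 = (12 − 8) − 0 = 4, and there is no ∂_2, so H_1 = Z^4.

(K is a triangulation of a wedge of 4 circles.)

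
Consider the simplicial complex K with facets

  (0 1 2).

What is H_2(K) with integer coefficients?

H_2 ≅ 0.

We work with the vertex ordering 0 < 1 < 2. The simplices of K, each written with vertices in increasing order, are:

  0-simplices (3): [0], [1], [2]
  1-simplices (3): [0,1], [0,2], [1,2]
  2-simplices (1): [0,1,2]

giving chain groups C_0 ≅ Z^3, C_1 ≅ Z^3, C_2 ≅ Z^1.

∂_1: C_1 → C_0 sends each edge [p,q] (with p < q) to q − p.
The 3×3 boundary matrix has rank 2 and Smith normal form diag(1,1).

∂_2: C_2 → C_1 sends each 2-simplex [p,q,r] to [q,r] − [p,r] + [p,q]. For instance
  ∂[0,1,2] = [1,2] − [0,2] + [0,1].
The 3×1 boundary matrix has rank 1 and Smith normal form diag(1).

Computing H_k = (kernel of ∂_k) / (image of ∂_{k+1}):

  H_2: rank ker ∂_2 − rank ∂_3 = (1 − 1) − 0 = 0, and there is no ∂_3, so H_2 ≅ 0.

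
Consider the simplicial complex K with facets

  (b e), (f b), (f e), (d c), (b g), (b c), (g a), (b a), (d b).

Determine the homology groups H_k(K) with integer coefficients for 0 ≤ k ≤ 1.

H_0 ≅ Z,  H_1 ≅ Z^3.

We work with the vertex ordering a < b < c < d < e < f < g. The simplices of K, each written with vertices in increasing order, are:

  0-simplices (7): a, b, c, d, e, f, g
  1-simplices (9): ab, ag, bc, bd, be, bf, bg, cd, ef

giving chain groups C_0 ≅ Z^7, C_1 ≅ Z^9.

∂_1: C_1 → C_0 sends each edge [p,q] (with p < q) to q − p.
As a 7×9 matrix over Z this has rank 6, with invariant factors (1,1,1,1,1,1).

Computing H_k = (kernel of ∂_k) / (image of ∂_{k+1}):

  H_0: rank C_0 − rank ∂_1 = 7 − 6 = 1, and the invariant factors of ∂_1 are all 1, so H_0 ≅ Z.
  H_1: rank ker ∂_1 − rank ∂_2 = (9 − 6) − 0 = 3, and there is no ∂_2, so H_1 ≅ Z^3.

As a check, the Euler characteristic is 7 − 9 = -2, which agrees with 1 − 3 = -2.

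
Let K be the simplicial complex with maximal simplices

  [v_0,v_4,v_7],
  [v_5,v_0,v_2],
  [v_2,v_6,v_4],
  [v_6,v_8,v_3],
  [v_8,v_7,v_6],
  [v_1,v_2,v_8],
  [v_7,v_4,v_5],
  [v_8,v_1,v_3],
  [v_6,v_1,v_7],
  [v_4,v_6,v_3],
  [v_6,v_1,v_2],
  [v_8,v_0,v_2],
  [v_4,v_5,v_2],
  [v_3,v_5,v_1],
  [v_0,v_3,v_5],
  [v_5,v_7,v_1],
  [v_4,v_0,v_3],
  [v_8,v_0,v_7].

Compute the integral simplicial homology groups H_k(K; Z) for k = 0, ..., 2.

H_0 ≅ Z,  H_1 ≅ Z × Z/2,  H_2 = 0.

We work with the vertex ordering v_0 < v_1 < v_2 < v_3 < v_4 < v_5 < v_6 < v_7 < v_8. The simplices of K, each written with vertices in increasing order, are:

  0-simplices (9): [v_0], [v_1], [v_2], [v_3], [v_4], [v_5], [v_6], [v_7], [v_8]
  1-simplices (27): (27 of them)
  2-simplices (18): (18 of them)

so the chain groups are C_0 ≅ Z^9, C_1 ≅ Z^27, C_2 ≅ Z^18.

The boundary map ∂_1: C_1 → C_0 maps an edge to its endpoints' difference, ∂[p,q] = q − p. For instance
  ∂[v_2,v_4] = [v_4] − [v_2].
As a 9×27 matrix over Z this has rank 8, with invariant factors (1,1,1,1,1,1,1,1).

The boundary map ∂_2: C_2 → C_1 acts by ∂[p,q,r] = [q,r] − [p,r] + [p,q]. For instance
  ∂[v_0,v_7,v_8] = [v_7,v_8] − [v_0,v_8] + [v_0,v_7],
  ∂[v_2,v_4,v_6] = [v_4,v_6] − [v_2,v_6] + [v_2,v_4].
This gives a 27×18 integer matrix of rank 18; reducing to Smith normal form yields diagonal entries (1,1,1,1,1,1,1,1,1,1,1,1,1,1,1,1,1,2).

Reading off H_k = ker ∂_k / im ∂_{k+1}:

  H_0: rank C_0 − rank ∂_1 = 9 − 8 = 1, and the invariant factors of ∂_1 are all 1, so H_0 = Z.
  H_1: rank ker ∂_1 − rank ∂_2 = (27 − 8) − 18 = 1, and ∂_2 has invariant factor 2 > 1, so H_1 = Z × Z/2.
  H_2: rank ker ∂_2 − rank ∂_3 = (18 − 18) − 0 = 0, and there is no ∂_3, so H_2 = 0.

(K is a triangulation of the Klein bottle.)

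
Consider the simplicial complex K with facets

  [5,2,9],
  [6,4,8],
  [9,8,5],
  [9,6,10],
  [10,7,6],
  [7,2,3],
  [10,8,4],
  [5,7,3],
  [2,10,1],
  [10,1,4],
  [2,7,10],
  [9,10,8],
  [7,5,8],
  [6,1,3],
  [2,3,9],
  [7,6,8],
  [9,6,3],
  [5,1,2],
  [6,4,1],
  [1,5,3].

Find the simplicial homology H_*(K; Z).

Take the total order 1 < 2 < 3 < 4 < 5 < 6 < 7 < 8 < 9 < 10 on the vertex set. Then K (dimension 2) consists of the simplices:

  0-simplices (10): [1], [2], [3], [4], [5], [6], [7], [8], [9], [10]
  1-simplices (30): (30 of them)
  2-simplices (20): (20 of them)

Hence C_0 ≅ Z^10, C_1 ≅ Z^30, C_2 ≅ Z^20.

∂_1: C_1 → C_0 maps an edge to its endpoints' difference, ∂[p,q] = q − p. For instance
  ∂[2,10] = [10] − [2].
As a 10×30 matrix over Z this has rank 9, with invariant factors (1,1,1,1,1,1,1,1,1).

∂_2: C_2 → C_1 maps a triangle to the signed sum of its edges. For instance
  ∂[5,8,9] = [8,9] − [5,9] + [5,8],
  ∂[1,3,5] = [3,5] − [1,5] + [1,3].
The 30×20 boundary matrix has rank 20 and Smith normal form diag(1,1,1,1,1,1,1,1,1,1,1,1,1,1,1,1,1,1,1,2).

From H_k ≅ ker(∂_k) / im(∂_{k+1}) we obtain:

  H_0: rank C_0 − rank ∂_1 = 10 − 9 = 1, and the invariant factors of ∂_1 are all 1, so H_0 = Z.
  H_1: rank ker ∂_1 − rank ∂_2 = (30 − 9) − 20 = 1, and ∂_2 has invariant factor 2 > 1, so H_1 = Z ⊕ Z/2.
  H_2: rank ker ∂_2 − rank ∂_3 = (20 − 20) − 0 = 0, and there is no ∂_3, so H_2 = 0.

As a check, the Euler characteristic is 10 − 30 + 20 = 0, which agrees with 1 − 1 + 0 = 0.

H_0 = Z,  H_1 = Z ⊕ Z/2,  H_2 = 0.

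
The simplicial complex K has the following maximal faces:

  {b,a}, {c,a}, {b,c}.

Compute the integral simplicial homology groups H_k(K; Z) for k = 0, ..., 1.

Take the total order a < b < c on the vertex set. Then K (dimension 1) consists of the simplices:

  0-simplices (3): a, b, c
  1-simplices (3): ab, ac, bc

so the chain groups are C_0 ≅ Z^3, C_1 ≅ Z^3.

∂_1: C_1 → C_0 maps an edge to its endpoints' difference, ∂[p,q] = q − p.
The resulting 3×3 matrix has rank 2, and its Smith normal form has invariant factors (1,1).

Computing H_k = (kernel of ∂_k) / (image of ∂_{k+1}):

  H_0: rank C_0 − rank ∂_1 = 3 − 2 = 1, and the invariant factors of ∂_1 are all 1, so H_0 = Z.
  H_1: rank ker ∂_1 − rank ∂_2 = (3 − 2) − 0 = 1, and there is no ∂_2, so H_1 = Z.

As a check, the Euler characteristic is 3 − 3 = 0, which agrees with 1 − 1 = 0.

H_0 ≅ Z,  H_1 ≅ Z.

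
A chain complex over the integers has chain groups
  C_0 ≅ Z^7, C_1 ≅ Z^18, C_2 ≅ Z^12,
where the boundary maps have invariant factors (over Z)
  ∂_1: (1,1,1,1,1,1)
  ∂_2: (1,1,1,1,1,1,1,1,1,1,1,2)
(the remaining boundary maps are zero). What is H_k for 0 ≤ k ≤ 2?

H_0: b_0 = 7 − 0 − 6 = 1; torsion from ∂_1 factors > 1: none. So H_0 ≅ Z.
H_1: b_1 = 18 − 6 − 12 = 0; torsion from ∂_2 factors > 1: [2]. So H_1 ≅ Z/2.
H_2: b_2 = 12 − 12 − 0 = 0; torsion from ∂_3 factors > 1: none. So H_2 ≅ 0.

H_0 ≅ Z,  H_1 ≅ Z/2,  H_2 = 0.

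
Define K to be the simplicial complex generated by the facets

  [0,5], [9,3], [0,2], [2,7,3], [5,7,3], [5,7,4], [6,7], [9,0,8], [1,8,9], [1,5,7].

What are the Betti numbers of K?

Take the total order 0 < 1 < 2 < 3 < 4 < 5 < 6 < 7 < 8 < 9 on the vertex set. Then K (dimension 2) consists of the simplices:

  0-simplices (10): [0], [1], [2], [3], [4], [5], [6], [7], [8], [9]
  1-simplices (18): [0,2], [0,5], [0,8], [0,9], [1,5], [1,7], [1,8], [1,9], [2,3], [2,7], [3,5], [3,7], [3,9], [4,5], [4,7], [5,7], [6,7], [8,9]
  2-simplices (6): [0,8,9], [1,5,7], [1,8,9], [2,3,7], [3,5,7], [4,5,7]

so the chain groups are C_0 ≅ Z^10, C_1 ≅ Z^18, C_2 ≅ Z^6.

∂_1: C_1 → C_0 sends each edge [p,q] (with p < q) to q − p. For instance
  ∂[0,9] = [9] − [0].
The resulting 10×18 matrix has rank 9, and its Smith normal form has invariant factors (1,1,1,1,1,1,1,1,1).

The boundary map ∂_2: C_2 → C_1 acts by ∂[p,q,r] = [q,r] − [p,r] + [p,q]. For instance
  ∂[0,8,9] = [8,9] − [0,9] + [0,8],
  ∂[3,5,7] = [5,7] − [3,7] + [3,5].
This gives a 18×6 integer matrix of rank 6; reducing to Smith normal form yields diagonal entries (1,1,1,1,1,1).

Now H_k = ker ∂_k / im ∂_{k+1}, so:

  H_0: rank C_0 − rank ∂_1 = 10 − 9 = 1, and the invariant factors of ∂_1 are all 1, so H_0 = Z.
  H_1: rank ker ∂_1 − rank ∂_2 = (18 − 9) − 6 = 3, and the invariant factors of ∂_2 are all 1, so H_1 = Z^3.
  H_2: rank ker ∂_2 − rank ∂_3 = (6 − 6) − 0 = 0, and there is no ∂_3, so H_2 = 0.

Hence the Betti numbers are b_0 = 1, b_1 = 3, b_2 = 0.

b_0 = 1, b_1 = 3, b_2 = 0.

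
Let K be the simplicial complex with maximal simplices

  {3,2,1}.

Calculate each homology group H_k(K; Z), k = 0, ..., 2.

H_0 ≅ Z,  H_1 = 0,  H_2 = 0.

We work with the vertex ordering 1 < 2 < 3. The simplices of K, each written with vertices in increasing order, are:

  0-simplices (3): [1], [2], [3]
  1-simplices (3): [1,2], [1,3], [2,3]
  2-simplices (1): [1,2,3]

Hence C_0 ≅ Z^3, C_1 ≅ Z^3, C_2 ≅ Z^1.

∂_1: C_1 → C_0 sends each edge [p,q] (with p < q) to q − p. For instance
  ∂[1,2] = [2] − [1].
This gives a 3×3 integer matrix of rank 2; reducing to Smith normal form yields diagonal entries (1,1).

The boundary map ∂_2: C_2 → C_1 maps a triangle to the signed sum of its edges. For instance
  ∂[1,2,3] = [2,3] − [1,3] + [1,2].
As a 3×1 matrix over Z this has rank 1, with invariant factors (1).

Reading off H_k = ker ∂_k / im ∂_{k+1}:

  H_0: rank C_0 − rank ∂_1 = 3 − 2 = 1, and the invariant factors of ∂_1 are all 1, so H_0 = Z.
  H_1: rank ker ∂_1 − rank ∂_2 = (3 − 2) − 1 = 0, and the invariant factors of ∂_2 are all 1, so H_1 = 0.
  H_2: rank ker ∂_2 − rank ∂_3 = (1 − 1) − 0 = 0, and there is no ∂_3, so H_2 = 0.

As a check, the Euler characteristic is 3 − 3 + 1 = 1, which agrees with 1 − 0 + 0 = 1.
(K is a triangulation of the 2-simplex.)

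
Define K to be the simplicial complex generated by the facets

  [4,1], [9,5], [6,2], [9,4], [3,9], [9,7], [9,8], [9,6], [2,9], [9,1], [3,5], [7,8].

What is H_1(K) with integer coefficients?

H_1 ≅ Z^4.

Take the total order 1 < 2 < 3 < 4 < 5 < 6 < 7 < 8 < 9 on the vertex set. Then K (dimension 1) consists of the simplices:

  0-simplices (9): [1], [2], [3], [4], [5], [6], [7], [8], [9]
  1-simplices (12): [1,4], [1,9], [2,6], [2,9], [3,5], [3,9], [4,9], [5,9], [6,9], [7,8], [7,9], [8,9]

Hence C_0 ≅ Z^9, C_1 ≅ Z^12.

∂_1: C_1 → C_0 maps an edge to its endpoints' difference, ∂[p,q] = q − p. For instance
  ∂[7,9] = [9] − [7].
The 9×12 boundary matrix has rank 8 and Smith normal form diag(1,1,1,1,1,1,1,1).

Computing H_k = (kernel of ∂_k) / (image of ∂_{k+1}):

  H_1: rank ker ∂_1 − rank ∂_2 = (12 − 8) − 0 = 4, and there is no ∂_2, so H_1 ≅ Z^4.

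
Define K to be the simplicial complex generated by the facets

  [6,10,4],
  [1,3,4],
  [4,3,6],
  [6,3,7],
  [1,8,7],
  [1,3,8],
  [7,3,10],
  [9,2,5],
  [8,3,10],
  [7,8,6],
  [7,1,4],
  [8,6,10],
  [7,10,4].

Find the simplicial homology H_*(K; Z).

Fix the vertex order 1 < 2 < 3 < 4 < 5 < 6 < 7 < 8 < 9 < 10 and write every simplex with vertices in increasing order. Then dim K = 2 and the simplices of K are:

  0-simplices (10): [1], [2], [3], [4], [5], [6], [7], [8], [9], [10]
  1-simplices (21): [1,3], [1,4], [1,7], [1,8], [2,5], [2,9], [3,4], [3,6], [3,7], [3,8], [3,10], [4,6], [4,7], [4,10], [5,9], [6,7], [6,8], [6,10], [7,8], [7,10], [8,10]
  2-simplices (13): [1,3,4], [1,3,8], [1,4,7], [1,7,8], [2,5,9], [3,4,6], [3,6,7], [3,7,10], [3,8,10], [4,6,10], [4,7,10], [6,7,8], [6,8,10]

so the chain groups are C_0 ≅ Z^10, C_1 ≅ Z^21, C_2 ≅ Z^13.

∂_1: C_1 → C_0 maps an edge to its endpoints' difference, ∂[p,q] = q − p. For instance
  ∂[5,9] = [9] − [5].
The 10×21 boundary matrix has rank 8 and Smith normal form diag(1,1,1,1,1,1,1,1).

The boundary map ∂_2: C_2 → C_1 maps a triangle to the signed sum of its edges. For instance
  ∂[1,4,7] = [4,7] − [1,7] + [1,4],
  ∂[6,7,8] = [7,8] − [6,8] + [6,7].
The 21×13 boundary matrix has rank 13 and Smith normal form diag(1,1,1,1,1,1,1,1,1,1,1,1,2).

Now H_k = ker ∂_k / im ∂_{k+1}, so:

  H_0: rank C_0 − rank ∂_1 = 10 − 8 = 2, and the invariant factors of ∂_1 are all 1, so H_0 ≅ Z^2.
  H_1: rank ker ∂_1 − rank ∂_2 = (21 − 8) − 13 = 0, and ∂_2 has invariant factor 2 > 1, so H_1 ≅ Z/2.
  H_2: rank ker ∂_2 − rank ∂_3 = (13 − 13) − 0 = 0, and there is no ∂_3, so H_2 ≅ 0.

H_0 = Z^2,  H_1 = Z/2,  H_2 = 0.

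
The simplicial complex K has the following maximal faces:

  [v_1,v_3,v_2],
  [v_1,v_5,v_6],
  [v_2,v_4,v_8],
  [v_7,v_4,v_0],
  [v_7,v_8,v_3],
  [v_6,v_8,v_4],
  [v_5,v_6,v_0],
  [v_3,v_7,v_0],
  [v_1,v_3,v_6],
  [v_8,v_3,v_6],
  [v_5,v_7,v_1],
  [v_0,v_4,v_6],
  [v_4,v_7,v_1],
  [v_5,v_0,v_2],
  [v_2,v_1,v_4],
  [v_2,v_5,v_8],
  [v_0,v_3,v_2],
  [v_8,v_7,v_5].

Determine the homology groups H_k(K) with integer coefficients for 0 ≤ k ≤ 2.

H_0 = Z,  H_1 = Z^2,  H_2 = Z.

We work with the vertex ordering v_0 < v_1 < v_2 < v_3 < v_4 < v_5 < v_6 < v_7 < v_8. The simplices of K, each written with vertices in increasing order, are:

  0-simplices (9): [v_0], [v_1], [v_2], [v_3], [v_4], [v_5], [v_6], [v_7], [v_8]
  1-simplices (27): (27 of them)
  2-simplices (18): (18 of them)

Hence C_0 ≅ Z^9, C_1 ≅ Z^27, C_2 ≅ Z^18.

Boundary ∂_1: C_1 → C_0 is given by ∂[p,q] = [q] − [p]. For instance
  ∂[v_2,v_5] = [v_5] − [v_2].
The 9×27 boundary matrix has rank 8 and Smith normal form diag(1,1,1,1,1,1,1,1).

The boundary map ∂_2: C_2 → C_1 sends each 2-simplex [p,q,r] to [q,r] − [p,r] + [p,q]. For instance
  ∂[v_2,v_5,v_8] = [v_5,v_8] − [v_2,v_8] + [v_2,v_5],
  ∂[v_1,v_5,v_6] = [v_5,v_6] − [v_1,v_6] + [v_1,v_5].
The resulting 27×18 matrix has rank 17, and its Smith normal form has invariant factors (1,1,1,1,1,1,1,1,1,1,1,1,1,1,1,1,1).

Reading off H_k = ker ∂_k / im ∂_{k+1}:

  H_0: rank C_0 − rank ∂_1 = 9 − 8 = 1, and the invariant factors of ∂_1 are all 1, so H_0 = Z.
  H_1: rank ker ∂_1 − rank ∂_2 = (27 − 8) − 17 = 2, and the invariant factors of ∂_2 are all 1, so H_1 = Z^2.
  H_2: rank ker ∂_2 − rank ∂_3 = (18 − 17) − 0 = 1, and there is no ∂_3, so H_2 = Z.

As a check, the Euler characteristic is 9 − 27 + 18 = 0, which agrees with 1 − 2 + 1 = 0.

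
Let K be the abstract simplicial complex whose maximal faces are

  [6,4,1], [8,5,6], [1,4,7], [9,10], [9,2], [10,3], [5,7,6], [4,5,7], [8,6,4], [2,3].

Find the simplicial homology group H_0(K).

H_0 = Z^2.

We work with the vertex ordering 1 < 2 < 3 < 4 < 5 < 6 < 7 < 8 < 9 < 10. The simplices of K, each written with vertices in increasing order, are:

  0-simplices (10): [1], [2], [3], [4], [5], [6], [7], [8], [9], [10]
  1-simplices (16): [1,4], [1,6], [1,7], [2,3], [2,9], [3,10], [4,5], [4,6], [4,7], [4,8], [5,6], [5,7], [5,8], [6,7], [6,8], [9,10]
  2-simplices (6): [1,4,6], [1,4,7], [4,5,7], [4,6,8], [5,6,7], [5,6,8]

Hence C_0 ≅ Z^10, C_1 ≅ Z^16, C_2 ≅ Z^6.

∂_1: C_1 → C_0 sends each edge [p,q] (with p < q) to q − p. For instance
  ∂[4,6] = [6] − [4].
As a 10×16 matrix over Z this has rank 8, with invariant factors (1,1,1,1,1,1,1,1).

The boundary map ∂_2: C_2 → C_1 acts by ∂[p,q,r] = [q,r] − [p,r] + [p,q]. For instance
  ∂[1,4,7] = [4,7] − [1,7] + [1,4],
  ∂[4,5,7] = [5,7] − [4,7] + [4,5].
This gives a 16×6 integer matrix of rank 6; reducing to Smith normal form yields diagonal entries (1,1,1,1,1,1).

Reading off H_k = ker ∂_k / im ∂_{k+1}:

  H_0: rank C_0 − rank ∂_1 = 10 − 8 = 2, and the invariant factors of ∂_1 are all 1, so H_0 ≅ Z^2.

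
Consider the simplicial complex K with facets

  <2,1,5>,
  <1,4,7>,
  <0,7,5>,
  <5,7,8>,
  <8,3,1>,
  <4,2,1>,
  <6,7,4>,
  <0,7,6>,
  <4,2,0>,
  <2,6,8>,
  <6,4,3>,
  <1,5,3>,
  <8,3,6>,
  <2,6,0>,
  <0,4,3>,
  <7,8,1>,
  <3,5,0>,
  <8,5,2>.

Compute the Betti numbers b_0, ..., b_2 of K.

b_0 = 1, b_1 = 1, b_2 = 0.

K has 9 vertices, 27 edges, 18 triangles.
rank ∂_0 = 0, rank ∂_1 = 8 ⇒ b_0 = 9 − 0 − 8 = 1; all invariant factors of ∂_1 are 1 so no torsion. So H_0 = Z.
rank ∂_1 = 8, rank ∂_2 = 18 ⇒ b_1 = 27 − 8 − 18 = 1; ∂_2 has invariant factor(s) [2] giving torsion. So H_1 = Z ⊕ Z/2Z.
rank ∂_2 = 18, rank ∂_3 = 0 ⇒ b_2 = 18 − 18 − 0 = 0. So H_2 = 0.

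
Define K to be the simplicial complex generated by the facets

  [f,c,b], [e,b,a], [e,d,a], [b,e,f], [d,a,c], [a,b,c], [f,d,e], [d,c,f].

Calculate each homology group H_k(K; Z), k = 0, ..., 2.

H_0 = Z,  H_1 = 0,  H_2 = Z.

Order the vertices as a < b < c < d < e < f. Listing each simplex with vertices in this order, K has dimension 2 with simplices:

  0-simplices (6): a, b, c, d, e, f
  1-simplices (12): ab, ac, ad, ae, bc, be, bf, cd, cf, de, df, ef
  2-simplices (8): abc, abe, acd, ade, bcf, bef, cdf, def

giving chain groups C_0 ≅ Z^6, C_1 ≅ Z^12, C_2 ≅ Z^8.

∂_1: C_1 → C_0 maps an edge to its endpoints' difference, ∂[p,q] = q − p. For instance
  ∂bc = c − b.
The resulting 6×12 matrix has rank 5, and its Smith normal form has invariant factors (1,1,1,1,1).

The boundary map ∂_2: C_2 → C_1 acts by ∂[p,q,r] = [q,r] − [p,r] + [p,q]. For instance
  ∂cdf = df − cf + cd,
  ∂bef = ef − bf + be.
The 12×8 boundary matrix has rank 7 and Smith normal form diag(1,1,1,1,1,1,1).

Reading off H_k = ker ∂_k / im ∂_{k+1}:

  H_0: rank C_0 − rank ∂_1 = 6 − 5 = 1, and the invariant factors of ∂_1 are all 1, so H_0 ≅ Z.
  H_1: rank ker ∂_1 − rank ∂_2 = (12 − 5) − 7 = 0, and the invariant factors of ∂_2 are all 1, so H_1 ≅ 0.
  H_2: rank ker ∂_2 − rank ∂_3 = (8 − 7) − 0 = 1, and there is no ∂_3, so H_2 ≅ Z.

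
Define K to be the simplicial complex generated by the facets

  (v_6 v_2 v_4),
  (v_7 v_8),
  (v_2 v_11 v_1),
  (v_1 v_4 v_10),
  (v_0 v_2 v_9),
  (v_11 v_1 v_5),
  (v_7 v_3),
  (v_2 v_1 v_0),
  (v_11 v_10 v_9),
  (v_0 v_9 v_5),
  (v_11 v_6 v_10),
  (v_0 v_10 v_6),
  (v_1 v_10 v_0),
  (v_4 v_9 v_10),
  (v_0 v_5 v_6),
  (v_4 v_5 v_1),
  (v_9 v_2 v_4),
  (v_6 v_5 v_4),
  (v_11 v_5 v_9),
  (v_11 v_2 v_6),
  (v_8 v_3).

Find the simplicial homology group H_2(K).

H_2 = Z.

We work with the vertex ordering v_0 < v_1 < v_2 < v_3 < v_4 < v_5 < v_6 < v_7 < v_8 < v_9 < v_10 < v_11. The simplices of K, each written with vertices in increasing order, are:

  0-simplices (12): [v_0], [v_1], [v_2], [v_3], [v_4], [v_5], [v_6], [v_7], [v_8], [v_9], [v_10], [v_11]
  1-simplices (30): (30 of them)
  2-simplices (18): (18 of them)

Hence C_0 ≅ Z^12, C_1 ≅ Z^30, C_2 ≅ Z^18.

∂_1: C_1 → C_0 maps an edge to its endpoints' difference, ∂[p,q] = q − p.
This gives a 12×30 integer matrix of rank 10; reducing to Smith normal form yields diagonal entries (1,1,1,1,1,1,1,1,1,1).

∂_2: C_2 → C_1 sends each 2-simplex [p,q,r] to [q,r] − [p,r] + [p,q]. For instance
  ∂[v_0,v_2,v_9] = [v_2,v_9] − [v_0,v_9] + [v_0,v_2],
  ∂[v_0,v_5,v_6] = [v_5,v_6] − [v_0,v_6] + [v_0,v_5].
The 30×18 boundary matrix has rank 17 and Smith normal form diag(1,1,1,1,1,1,1,1,1,1,1,1,1,1,1,1,1).

Computing H_k = (kernel of ∂_k) / (image of ∂_{k+1}):

  H_2: rank ker ∂_2 − rank ∂_3 = (18 − 17) − 0 = 1, and there is no ∂_3, so H_2 = Z.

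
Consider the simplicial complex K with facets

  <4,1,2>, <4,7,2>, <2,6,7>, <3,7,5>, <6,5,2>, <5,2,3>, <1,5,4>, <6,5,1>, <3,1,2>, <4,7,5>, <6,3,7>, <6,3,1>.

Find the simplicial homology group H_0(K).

H_0 = Z.

Order the vertices as 1 < 2 < 3 < 4 < 5 < 6 < 7. Listing each simplex with vertices in this order, K has dimension 2 with simplices:

  0-simplices (7): [1], [2], [3], [4], [5], [6], [7]
  1-simplices (18): [1,2], [1,3], [1,4], [1,5], [1,6], [2,3], [2,4], [2,5], [2,6], [2,7], [3,5], [3,6], [3,7], [4,5], [4,7], [5,6], [5,7], [6,7]
  2-simplices (12): [1,2,3], [1,2,4], [1,3,6], [1,4,5], [1,5,6], [2,3,5], [2,4,7], [2,5,6], [2,6,7], [3,5,7], [3,6,7], [4,5,7]

so the chain groups are C_0 ≅ Z^7, C_1 ≅ Z^18, C_2 ≅ Z^12.

The boundary map ∂_1: C_1 → C_0 is given by ∂[p,q] = [q] − [p]. For instance
  ∂[1,4] = [4] − [1].
The 7×18 boundary matrix has rank 6 and Smith normal form diag(1,1,1,1,1,1).

The boundary map ∂_2: C_2 → C_1 acts by ∂[p,q,r] = [q,r] − [p,r] + [p,q]. For instance
  ∂[2,6,7] = [6,7] − [2,7] + [2,6],
  ∂[3,5,7] = [5,7] − [3,7] + [3,5].
As a 18×12 matrix over Z this has rank 12, with invariant factors (1,1,1,1,1,1,1,1,1,1,1,2).

Reading off H_k = ker ∂_k / im ∂_{k+1}:

  H_0: rank C_0 − rank ∂_1 = 7 − 6 = 1, and the invariant factors of ∂_1 are all 1, so H_0 ≅ Z.

(K is a triangulation of the real projective plane RP^2.)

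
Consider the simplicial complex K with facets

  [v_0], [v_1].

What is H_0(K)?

H_0 ≅ Z^2.

We work with the vertex ordering v_0 < v_1. The simplices of K, each written with vertices in increasing order, are:

  0-simplices (2): [v_0], [v_1]

Hence C_0 ≅ Z^2.

Now H_k = ker ∂_k / im ∂_{k+1}, so:

  H_0: rank C_0 − rank ∂_1 = 2 − 0 = 2, and there is no ∂_1, so H_0 = Z^2.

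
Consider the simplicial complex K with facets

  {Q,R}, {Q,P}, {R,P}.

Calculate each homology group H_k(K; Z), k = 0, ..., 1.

H_0 = Z,  H_1 = Z.

K has 3 vertices, 3 edges.
rank ∂_0 = 0, rank ∂_1 = 2 ⇒ b_0 = 3 − 0 − 2 = 1; all invariant factors of ∂_1 are 1 so no torsion. So H_0 ≅ Z.
rank ∂_1 = 2, rank ∂_2 = 0 ⇒ b_1 = 3 − 2 − 0 = 1. So H_1 ≅ Z.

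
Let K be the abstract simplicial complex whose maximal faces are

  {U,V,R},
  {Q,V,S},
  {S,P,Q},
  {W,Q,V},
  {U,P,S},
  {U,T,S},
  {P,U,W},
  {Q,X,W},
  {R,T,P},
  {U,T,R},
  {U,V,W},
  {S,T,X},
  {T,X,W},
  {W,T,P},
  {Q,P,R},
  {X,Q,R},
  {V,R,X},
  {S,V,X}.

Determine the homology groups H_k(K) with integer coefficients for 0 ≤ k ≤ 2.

We work with the vertex ordering P < Q < R < S < T < U < V < W < X. The simplices of K, each written with vertices in increasing order, are:

  0-simplices (9): P, Q, R, S, T, U, V, W, X
  1-simplices (27): PQ, PR, PS, PT, PU, PW, QR, QS, QV, QW, QX, RT, RU, RV, RX, ST, SU, SV, SX, TU, TW, TX, UV, UW, VW, VX, WX
  2-simplices (18): PQR, PQS, PRT, PSU, PTW, PUW, QRX, QSV, QVW, QWX, RTU, RUV, RVX, STU, STX, SVX, TWX, UVW

giving chain groups C_0 ≅ Z^9, C_1 ≅ Z^27, C_2 ≅ Z^18.

∂_1: C_1 → C_0 is given by ∂[p,q] = [q] − [p]. For instance
  ∂TW = W − T.
As a 9×27 matrix over Z this has rank 8, with invariant factors (1,1,1,1,1,1,1,1).

The boundary map ∂_2: C_2 → C_1 sends each 2-simplex [p,q,r] to [q,r] − [p,r] + [p,q]. For instance
  ∂RUV = UV − RV + RU,
  ∂STU = TU − SU + ST.
This gives a 27×18 integer matrix of rank 18; reducing to Smith normal form yields diagonal entries (1,1,1,1,1,1,1,1,1,1,1,1,1,1,1,1,1,2).

From H_k ≅ ker(∂_k) / im(∂_{k+1}) we obtain:

  H_0: rank C_0 − rank ∂_1 = 9 − 8 = 1, and the invariant factors of ∂_1 are all 1, so H_0 = Z.
  H_1: rank ker ∂_1 − rank ∂_2 = (27 − 8) − 18 = 1, and ∂_2 has invariant factor 2 > 1, so H_1 = Z ⊕ Z/2.
  H_2: rank ker ∂_2 − rank ∂_3 = (18 − 18) − 0 = 0, and there is no ∂_3, so H_2 = 0.

H_0 = Z,  H_1 = Z ⊕ Z/2,  H_2 = 0.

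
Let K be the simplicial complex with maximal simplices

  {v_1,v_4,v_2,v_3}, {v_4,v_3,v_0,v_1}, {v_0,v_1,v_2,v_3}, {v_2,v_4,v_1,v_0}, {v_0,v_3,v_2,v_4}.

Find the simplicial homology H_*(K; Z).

H_0 ≅ Z,  H_1 = 0,  H_2 = 0,  H_3 ≅ Z.

K has 5 vertices, 10 edges, 10 triangles, 5 3-simplices.
rank ∂_0 = 0, rank ∂_1 = 4 ⇒ b_0 = 5 − 0 − 4 = 1; all invariant factors of ∂_1 are 1 so no torsion. So H_0 = Z.
rank ∂_1 = 4, rank ∂_2 = 6 ⇒ b_1 = 10 − 4 − 6 = 0; all invariant factors of ∂_2 are 1 so no torsion. So H_1 = 0.
rank ∂_2 = 6, rank ∂_3 = 4 ⇒ b_2 = 10 − 6 − 4 = 0; all invariant factors of ∂_3 are 1 so no torsion. So H_2 = 0.
rank ∂_3 = 4, rank ∂_4 = 0 ⇒ b_3 = 5 − 4 − 0 = 1. So H_3 = Z.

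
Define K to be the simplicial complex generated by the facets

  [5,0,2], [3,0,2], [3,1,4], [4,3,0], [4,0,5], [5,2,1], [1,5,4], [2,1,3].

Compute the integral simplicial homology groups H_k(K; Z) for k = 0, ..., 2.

H_0 = Z,  H_1 = 0,  H_2 = Z.

Order the vertices as 0 < 1 < 2 < 3 < 4 < 5. Listing each simplex with vertices in this order, K has dimension 2 with simplices:

  0-simplices (6): [0], [1], [2], [3], [4], [5]
  1-simplices (12): [0,2], [0,3], [0,4], [0,5], [1,2], [1,3], [1,4], [1,5], [2,3], [2,5], [3,4], [4,5]
  2-simplices (8): [0,2,3], [0,2,5], [0,3,4], [0,4,5], [1,2,3], [1,2,5], [1,3,4], [1,4,5]

giving chain groups C_0 ≅ Z^6, C_1 ≅ Z^12, C_2 ≅ Z^8.

Boundary ∂_1: C_1 → C_0 maps an edge to its endpoints' difference, ∂[p,q] = q − p.
As a 6×12 matrix over Z this has rank 5, with invariant factors (1,1,1,1,1).

Boundary ∂_2: C_2 → C_1 maps a triangle to the signed sum of its edges. For instance
  ∂[1,2,5] = [2,5] − [1,5] + [1,2],
  ∂[0,4,5] = [4,5] − [0,5] + [0,4].
This gives a 12×8 integer matrix of rank 7; reducing to Smith normal form yields diagonal entries (1,1,1,1,1,1,1).

Reading off H_k = ker ∂_k / im ∂_{k+1}:

  H_0: rank C_0 − rank ∂_1 = 6 − 5 = 1, and the invariant factors of ∂_1 are all 1, so H_0 ≅ Z.
  H_1: rank ker ∂_1 − rank ∂_2 = (12 − 5) − 7 = 0, and the invariant factors of ∂_2 are all 1, so H_1 ≅ 0.
  H_2: rank ker ∂_2 − rank ∂_3 = (8 − 7) − 0 = 1, and there is no ∂_3, so H_2 ≅ Z.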